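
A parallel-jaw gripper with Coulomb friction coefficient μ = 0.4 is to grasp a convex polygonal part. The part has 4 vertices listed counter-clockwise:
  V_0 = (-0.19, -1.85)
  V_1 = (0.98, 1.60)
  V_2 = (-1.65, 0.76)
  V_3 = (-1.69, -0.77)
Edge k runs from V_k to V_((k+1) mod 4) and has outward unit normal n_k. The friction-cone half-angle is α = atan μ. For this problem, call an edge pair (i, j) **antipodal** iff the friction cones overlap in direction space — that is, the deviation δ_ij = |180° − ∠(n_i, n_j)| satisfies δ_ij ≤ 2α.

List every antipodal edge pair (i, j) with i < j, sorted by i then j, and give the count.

α = atan 0.4 = 21.80°;  2α = 43.60°
n_0 = (+0.9470, -0.3212)
n_1 = (-0.3042, +0.9526)
n_2 = (-0.9997, +0.0261)
n_3 = (-0.5843, -0.8115)
  (0,1): δ = 53.55°  ·
  (0,2): δ = 17.24°  ✓
  (0,3): δ = 72.98°  ·
  (1,2): δ = 109.21°  ·
  (1,3): δ = 53.47°  ·
  (2,3): δ = 124.26°  ·
antipodal pairs: 1

count = 1; pairs: (0,2)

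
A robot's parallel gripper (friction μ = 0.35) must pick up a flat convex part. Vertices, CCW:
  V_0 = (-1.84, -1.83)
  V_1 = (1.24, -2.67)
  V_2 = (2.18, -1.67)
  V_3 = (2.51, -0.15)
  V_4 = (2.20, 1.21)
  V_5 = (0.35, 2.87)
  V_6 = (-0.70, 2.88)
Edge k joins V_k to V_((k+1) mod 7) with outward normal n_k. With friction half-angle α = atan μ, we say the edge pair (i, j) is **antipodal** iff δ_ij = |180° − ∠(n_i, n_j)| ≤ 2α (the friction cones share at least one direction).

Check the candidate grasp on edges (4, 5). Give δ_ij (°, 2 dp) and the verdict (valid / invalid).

δ = 138.64°, invalid

α = atan 0.35 = 19.29°;  2α = 38.58°
edge 4: e_4 = (-1.85, +1.66);  n_4 = (+0.6679, +0.7443)
edge 5: e_5 = (-1.05, +0.01);  n_5 = (+0.0095, +1.0000)
∠(n_4, n_5) = 41.36°
δ = |180° − 41.36°| = 138.64°
138.64° > 2α = 38.58°  →  invalid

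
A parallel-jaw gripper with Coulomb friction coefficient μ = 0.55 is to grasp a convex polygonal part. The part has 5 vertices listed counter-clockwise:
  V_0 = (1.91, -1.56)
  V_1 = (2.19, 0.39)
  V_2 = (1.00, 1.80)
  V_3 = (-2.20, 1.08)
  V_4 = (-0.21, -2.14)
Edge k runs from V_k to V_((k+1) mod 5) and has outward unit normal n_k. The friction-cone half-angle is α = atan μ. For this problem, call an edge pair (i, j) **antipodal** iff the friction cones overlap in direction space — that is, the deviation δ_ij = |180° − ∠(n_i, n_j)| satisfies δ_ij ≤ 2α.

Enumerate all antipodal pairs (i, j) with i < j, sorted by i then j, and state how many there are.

count = 3; pairs: (0,3), (1,3), (2,4)

α = atan 0.55 = 28.81°;  2α = 57.62°
n_0 = (+0.9898, -0.1421)
n_1 = (+0.7642, +0.6450)
n_2 = (-0.2195, +0.9756)
n_3 = (-0.8507, -0.5257)
n_4 = (+0.2639, -0.9646)
  (0,1): δ = 131.67°  ·
  (0,2): δ = 69.15°  ·
  (0,3): δ = 39.89°  ✓
  (0,4): δ = 113.47°  ·
  (1,2): δ = 117.48°  ·
  (1,3): δ = 8.45°  ✓
  (1,4): δ = 65.14°  ·
  (2,3): δ = 70.96°  ·
  (2,4): δ = 2.62°  ✓
  (3,4): δ = 106.42°  ·
antipodal pairs: 3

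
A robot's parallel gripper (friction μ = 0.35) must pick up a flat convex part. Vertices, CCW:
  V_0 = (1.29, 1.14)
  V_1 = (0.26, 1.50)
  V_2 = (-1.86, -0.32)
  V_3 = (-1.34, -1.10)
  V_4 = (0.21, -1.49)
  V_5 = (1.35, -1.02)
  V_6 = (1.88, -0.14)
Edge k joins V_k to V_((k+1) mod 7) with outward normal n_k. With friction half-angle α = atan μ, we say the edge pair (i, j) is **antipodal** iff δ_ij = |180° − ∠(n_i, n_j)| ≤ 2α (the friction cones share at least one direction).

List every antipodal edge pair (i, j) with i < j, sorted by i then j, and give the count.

count = 5; pairs: (0,2), (0,3), (1,4), (1,5), (2,6)

α = atan 0.35 = 19.29°;  2α = 38.58°
n_0 = (+0.3299, +0.9440)
n_1 = (-0.6514, +0.7588)
n_2 = (-0.8321, -0.5547)
n_3 = (-0.2440, -0.9698)
n_4 = (+0.3812, -0.9245)
n_5 = (+0.8566, -0.5159)
n_6 = (+0.9082, +0.4186)
  (0,1): δ = 120.09°  ·
  (0,2): δ = 37.04°  ✓
  (0,3): δ = 5.14°  ✓
  (0,4): δ = 41.67°  ·
  (0,5): δ = 78.21°  ·
  (0,6): δ = 134.01°  ·
  (1,2): δ = 96.96°  ·
  (1,3): δ = 54.77°  ·
  (1,4): δ = 18.24°  ✓
  (1,5): δ = 18.29°  ✓
  (1,6): δ = 74.10°  ·
  (2,3): δ = 137.81°  ·
  (2,4): δ = 101.28°  ·
  (2,5): δ = 64.75°  ·
  (2,6): δ = 8.94°  ✓
  (3,4): δ = 143.47°  ·
  (3,5): δ = 106.94°  ·
  (3,6): δ = 51.13°  ·
  (4,5): δ = 143.46°  ·
  (4,6): δ = 87.66°  ·
  (5,6): δ = 124.19°  ·
antipodal pairs: 5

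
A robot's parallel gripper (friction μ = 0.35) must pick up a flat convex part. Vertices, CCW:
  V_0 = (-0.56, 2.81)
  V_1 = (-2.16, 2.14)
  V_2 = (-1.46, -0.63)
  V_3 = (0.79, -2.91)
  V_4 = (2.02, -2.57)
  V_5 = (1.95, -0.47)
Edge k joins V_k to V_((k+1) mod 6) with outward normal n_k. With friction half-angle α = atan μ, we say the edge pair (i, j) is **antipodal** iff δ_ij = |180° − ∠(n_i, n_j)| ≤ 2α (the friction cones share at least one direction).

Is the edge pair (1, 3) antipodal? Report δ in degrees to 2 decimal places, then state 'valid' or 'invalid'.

δ = 88.73°, invalid

α = atan 0.35 = 19.29°;  2α = 38.58°
edge 1: e_1 = (+0.70, -2.77);  n_1 = (-0.9695, -0.2450)
edge 3: e_3 = (+1.23, +0.34);  n_3 = (+0.2664, -0.9639)
∠(n_1, n_3) = 91.27°
δ = |180° − 91.27°| = 88.73°
88.73° > 2α = 38.58°  →  invalid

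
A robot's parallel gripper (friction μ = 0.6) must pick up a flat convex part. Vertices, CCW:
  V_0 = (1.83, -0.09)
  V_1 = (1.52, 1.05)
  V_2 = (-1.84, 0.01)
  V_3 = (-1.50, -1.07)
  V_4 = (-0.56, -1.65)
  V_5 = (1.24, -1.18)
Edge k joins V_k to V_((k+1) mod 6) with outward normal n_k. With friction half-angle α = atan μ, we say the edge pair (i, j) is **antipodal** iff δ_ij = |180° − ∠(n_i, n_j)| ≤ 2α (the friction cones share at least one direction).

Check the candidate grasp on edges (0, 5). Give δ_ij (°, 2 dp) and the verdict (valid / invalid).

α = atan 0.6 = 30.96°;  2α = 61.93°
edge 0: e_0 = (-0.31, +1.14);  n_0 = (+0.9650, +0.2624)
edge 5: e_5 = (+0.59, +1.09);  n_5 = (+0.8794, -0.4760)
∠(n_0, n_5) = 43.64°
δ = |180° − 43.64°| = 136.36°
136.36° > 2α = 61.93°  →  invalid

δ = 136.36°, invalid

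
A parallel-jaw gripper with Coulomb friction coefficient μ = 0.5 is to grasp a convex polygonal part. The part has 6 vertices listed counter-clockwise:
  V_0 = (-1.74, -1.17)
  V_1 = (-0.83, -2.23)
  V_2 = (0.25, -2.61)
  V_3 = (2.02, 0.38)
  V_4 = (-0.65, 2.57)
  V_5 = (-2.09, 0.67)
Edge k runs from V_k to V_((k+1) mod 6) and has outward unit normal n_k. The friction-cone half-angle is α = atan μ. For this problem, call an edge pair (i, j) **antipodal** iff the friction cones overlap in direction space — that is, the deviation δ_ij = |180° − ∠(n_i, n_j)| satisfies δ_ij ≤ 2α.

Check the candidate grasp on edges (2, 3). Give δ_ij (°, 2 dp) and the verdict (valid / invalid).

δ = 98.74°, invalid

α = atan 0.5 = 26.57°;  2α = 53.13°
edge 2: e_2 = (+1.77, +2.99);  n_2 = (+0.8605, -0.5094)
edge 3: e_3 = (-2.67, +2.19);  n_3 = (+0.6342, +0.7732)
∠(n_2, n_3) = 81.26°
δ = |180° − 81.26°| = 98.74°
98.74° > 2α = 53.13°  →  invalid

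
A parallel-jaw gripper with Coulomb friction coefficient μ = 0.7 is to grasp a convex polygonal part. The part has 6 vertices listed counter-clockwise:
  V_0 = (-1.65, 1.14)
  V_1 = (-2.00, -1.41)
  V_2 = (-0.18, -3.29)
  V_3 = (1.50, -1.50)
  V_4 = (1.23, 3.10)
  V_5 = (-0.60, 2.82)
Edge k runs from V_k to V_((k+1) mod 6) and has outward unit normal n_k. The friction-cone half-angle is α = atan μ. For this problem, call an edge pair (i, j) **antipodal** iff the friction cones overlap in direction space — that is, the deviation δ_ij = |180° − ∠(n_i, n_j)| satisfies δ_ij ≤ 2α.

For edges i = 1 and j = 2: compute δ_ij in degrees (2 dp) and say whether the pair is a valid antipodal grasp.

δ = 87.26°, invalid

α = atan 0.7 = 34.99°;  2α = 69.98°
edge 1: e_1 = (+1.82, -1.88);  n_1 = (-0.7185, -0.6955)
edge 2: e_2 = (+1.68, +1.79);  n_2 = (+0.7292, -0.6843)
∠(n_1, n_2) = 92.74°
δ = |180° − 92.74°| = 87.26°
87.26° > 2α = 69.98°  →  invalid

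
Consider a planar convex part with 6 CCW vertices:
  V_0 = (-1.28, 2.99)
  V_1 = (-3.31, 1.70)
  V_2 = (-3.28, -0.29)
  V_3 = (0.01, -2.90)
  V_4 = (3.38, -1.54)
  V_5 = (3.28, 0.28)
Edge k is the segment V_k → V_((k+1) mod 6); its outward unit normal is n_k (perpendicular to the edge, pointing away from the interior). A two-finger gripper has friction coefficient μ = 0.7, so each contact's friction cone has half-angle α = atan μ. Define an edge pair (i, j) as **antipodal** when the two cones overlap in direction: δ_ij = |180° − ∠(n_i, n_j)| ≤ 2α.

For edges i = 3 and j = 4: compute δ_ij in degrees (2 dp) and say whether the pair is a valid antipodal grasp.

α = atan 0.7 = 34.99°;  2α = 69.98°
edge 3: e_3 = (+3.37, +1.36);  n_3 = (+0.3742, -0.9273)
edge 4: e_4 = (-0.10, +1.82);  n_4 = (+0.9985, +0.0549)
∠(n_3, n_4) = 71.17°
δ = |180° − 71.17°| = 108.83°
108.83° > 2α = 69.98°  →  invalid

δ = 108.83°, invalid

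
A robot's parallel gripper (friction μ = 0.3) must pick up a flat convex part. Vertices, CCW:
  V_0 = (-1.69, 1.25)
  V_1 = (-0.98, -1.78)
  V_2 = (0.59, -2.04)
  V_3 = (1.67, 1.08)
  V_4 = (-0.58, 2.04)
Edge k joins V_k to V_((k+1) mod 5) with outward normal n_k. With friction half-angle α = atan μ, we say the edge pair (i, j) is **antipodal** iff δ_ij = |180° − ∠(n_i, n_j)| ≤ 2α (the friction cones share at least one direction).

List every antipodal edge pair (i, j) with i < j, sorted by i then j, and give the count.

α = atan 0.3 = 16.70°;  2α = 33.40°
n_0 = (-0.9736, -0.2281)
n_1 = (-0.1634, -0.9866)
n_2 = (+0.9450, -0.3271)
n_3 = (+0.3924, +0.9198)
n_4 = (-0.5798, +0.8147)
  (0,1): δ = 112.59°  ·
  (0,2): δ = 32.28°  ✓
  (0,3): δ = 53.71°  ·
  (0,4): δ = 112.25°  ·
  (1,2): δ = 99.69°  ·
  (1,3): δ = 13.70°  ✓
  (1,4): δ = 44.84°  ·
  (2,3): δ = 94.01°  ·
  (2,4): δ = 35.47°  ·
  (3,4): δ = 121.45°  ·
antipodal pairs: 2

count = 2; pairs: (0,2), (1,3)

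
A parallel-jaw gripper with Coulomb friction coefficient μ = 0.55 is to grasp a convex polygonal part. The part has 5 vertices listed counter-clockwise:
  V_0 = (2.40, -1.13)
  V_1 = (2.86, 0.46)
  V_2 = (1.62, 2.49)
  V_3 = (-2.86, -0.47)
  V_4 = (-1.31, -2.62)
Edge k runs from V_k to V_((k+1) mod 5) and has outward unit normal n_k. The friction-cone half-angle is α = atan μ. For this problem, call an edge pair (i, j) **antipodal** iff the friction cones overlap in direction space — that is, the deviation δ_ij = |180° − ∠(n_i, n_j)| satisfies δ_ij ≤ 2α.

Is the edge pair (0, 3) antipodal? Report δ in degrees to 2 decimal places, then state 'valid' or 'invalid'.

δ = 51.92°, valid

α = atan 0.55 = 28.81°;  2α = 57.62°
edge 0: e_0 = (+0.46, +1.59);  n_0 = (+0.9606, -0.2779)
edge 3: e_3 = (+1.55, -2.15);  n_3 = (-0.8112, -0.5848)
∠(n_0, n_3) = 128.08°
δ = |180° − 128.08°| = 51.92°
51.92° ≤ 2α = 57.62°  →  valid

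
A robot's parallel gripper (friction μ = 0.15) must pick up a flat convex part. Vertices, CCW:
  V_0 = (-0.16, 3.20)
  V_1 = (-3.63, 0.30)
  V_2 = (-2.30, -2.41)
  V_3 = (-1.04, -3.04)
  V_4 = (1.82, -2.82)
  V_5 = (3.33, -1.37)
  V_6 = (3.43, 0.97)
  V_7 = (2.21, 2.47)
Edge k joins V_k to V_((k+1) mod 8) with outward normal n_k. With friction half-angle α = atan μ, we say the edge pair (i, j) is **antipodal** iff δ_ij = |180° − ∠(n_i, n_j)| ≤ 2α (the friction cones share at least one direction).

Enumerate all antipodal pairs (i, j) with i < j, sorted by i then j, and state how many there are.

α = atan 0.15 = 8.53°;  2α = 17.06°
n_0 = (-0.6413, +0.7673)
n_1 = (-0.8977, -0.4406)
n_2 = (-0.4472, -0.8944)
n_3 = (+0.0767, -0.9971)
n_4 = (+0.6926, -0.7213)
n_5 = (+0.9991, -0.0427)
n_6 = (+0.7758, +0.6310)
n_7 = (+0.2944, +0.9557)
  (0,1): δ = 103.75°  ·
  (0,2): δ = 66.45°  ·
  (0,3): δ = 35.49°  ·
  (0,4): δ = 3.95°  ✓
  (0,5): δ = 47.67°  ·
  (0,6): δ = 89.24°  ·
  (0,7): δ = 122.99°  ·
  (1,2): δ = 142.71°  ·
  (1,3): δ = 111.74°  ·
  (1,4): δ = 72.30°  ·
  (1,5): δ = 28.59°  ·
  (1,6): δ = 12.98°  ✓
  (1,7): δ = 46.74°  ·
  (2,3): δ = 149.04°  ·
  (2,4): δ = 109.60°  ·
  (2,5): δ = 65.88°  ·
  (2,6): δ = 24.31°  ·
  (2,7): δ = 9.45°  ✓
  (3,4): δ = 140.56°  ·
  (3,5): δ = 96.85°  ·
  (3,6): δ = 55.28°  ·
  (3,7): δ = 21.52°  ·
  (4,5): δ = 136.29°  ·
  (4,6): δ = 94.72°  ·
  (4,7): δ = 60.96°  ·
  (5,6): δ = 138.43°  ·
  (5,7): δ = 104.67°  ·
  (6,7): δ = 146.24°  ·
antipodal pairs: 3

count = 3; pairs: (0,4), (1,6), (2,7)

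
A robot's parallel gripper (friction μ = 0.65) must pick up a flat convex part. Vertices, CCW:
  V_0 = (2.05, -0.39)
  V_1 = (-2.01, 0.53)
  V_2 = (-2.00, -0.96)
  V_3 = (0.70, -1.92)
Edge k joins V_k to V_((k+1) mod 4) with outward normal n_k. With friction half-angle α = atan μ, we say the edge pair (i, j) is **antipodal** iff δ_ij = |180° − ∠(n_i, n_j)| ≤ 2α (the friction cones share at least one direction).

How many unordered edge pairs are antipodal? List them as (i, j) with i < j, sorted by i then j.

α = atan 0.65 = 33.02°;  2α = 66.05°
n_0 = (+0.2210, +0.9753)
n_1 = (-1.0000, -0.0067)
n_2 = (-0.3350, -0.9422)
n_3 = (+0.7498, -0.6616)
  (0,1): δ = 76.85°  ·
  (0,2): δ = 6.81°  ✓
  (0,3): δ = 61.34°  ✓
  (1,2): δ = 109.96°  ·
  (1,3): δ = 41.81°  ✓
  (2,3): δ = 111.85°  ·
antipodal pairs: 3

count = 3; pairs: (0,2), (0,3), (1,3)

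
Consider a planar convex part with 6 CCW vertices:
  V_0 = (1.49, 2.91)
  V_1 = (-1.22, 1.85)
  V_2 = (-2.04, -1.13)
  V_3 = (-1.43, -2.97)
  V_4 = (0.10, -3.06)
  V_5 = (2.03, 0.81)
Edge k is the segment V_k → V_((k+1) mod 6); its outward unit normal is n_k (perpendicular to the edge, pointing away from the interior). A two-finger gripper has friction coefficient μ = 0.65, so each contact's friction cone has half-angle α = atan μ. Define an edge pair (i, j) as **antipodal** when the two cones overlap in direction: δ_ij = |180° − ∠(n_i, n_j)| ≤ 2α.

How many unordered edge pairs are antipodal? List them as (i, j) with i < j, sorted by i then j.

count = 6; pairs: (0,3), (0,4), (1,4), (1,5), (2,4), (2,5)

α = atan 0.65 = 33.02°;  2α = 66.05°
n_0 = (-0.3643, +0.9313)
n_1 = (-0.9642, +0.2653)
n_2 = (-0.9492, -0.3147)
n_3 = (-0.0587, -0.9983)
n_4 = (+0.8949, -0.4463)
n_5 = (+0.9685, +0.2490)
  (0,1): δ = 126.75°  ·
  (0,2): δ = 93.02°  ·
  (0,3): δ = 24.73°  ✓
  (0,4): δ = 42.13°  ✓
  (0,5): δ = 83.06°  ·
  (1,2): δ = 146.27°  ·
  (1,3): δ = 77.98°  ·
  (1,4): δ = 11.12°  ✓
  (1,5): δ = 29.81°  ✓
  (2,3): δ = 111.71°  ·
  (2,4): δ = 44.85°  ✓
  (2,5): δ = 3.92°  ✓
  (3,4): δ = 113.14°  ·
  (3,5): δ = 72.21°  ·
  (4,5): δ = 139.07°  ·
antipodal pairs: 6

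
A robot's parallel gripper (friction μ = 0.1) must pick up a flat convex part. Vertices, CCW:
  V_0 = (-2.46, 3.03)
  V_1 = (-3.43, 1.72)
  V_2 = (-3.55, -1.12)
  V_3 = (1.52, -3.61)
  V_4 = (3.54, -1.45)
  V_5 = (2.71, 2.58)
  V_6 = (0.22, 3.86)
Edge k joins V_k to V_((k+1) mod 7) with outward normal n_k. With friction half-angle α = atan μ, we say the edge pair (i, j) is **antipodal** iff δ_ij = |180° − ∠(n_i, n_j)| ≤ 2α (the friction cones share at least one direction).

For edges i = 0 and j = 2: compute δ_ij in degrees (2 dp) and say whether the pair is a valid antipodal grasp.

α = atan 0.1 = 5.71°;  2α = 11.42°
edge 0: e_0 = (-0.97, -1.31);  n_0 = (-0.8037, +0.5951)
edge 2: e_2 = (+5.07, -2.49);  n_2 = (-0.4408, -0.8976)
∠(n_0, n_2) = 100.36°
δ = |180° − 100.36°| = 79.64°
79.64° > 2α = 11.42°  →  invalid

δ = 79.64°, invalid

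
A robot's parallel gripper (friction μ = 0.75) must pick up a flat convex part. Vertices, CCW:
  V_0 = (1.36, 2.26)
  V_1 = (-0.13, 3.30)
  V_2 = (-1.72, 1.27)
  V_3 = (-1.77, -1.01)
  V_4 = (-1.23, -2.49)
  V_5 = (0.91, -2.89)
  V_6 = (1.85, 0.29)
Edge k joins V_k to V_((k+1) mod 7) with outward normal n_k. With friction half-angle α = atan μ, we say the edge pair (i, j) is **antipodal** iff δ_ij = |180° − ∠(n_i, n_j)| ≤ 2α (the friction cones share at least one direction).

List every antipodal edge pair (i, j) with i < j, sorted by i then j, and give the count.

α = atan 0.75 = 36.87°;  2α = 73.74°
n_0 = (+0.5724, +0.8200)
n_1 = (-0.7873, +0.6166)
n_2 = (-0.9998, +0.0219)
n_3 = (-0.9394, -0.3428)
n_4 = (-0.1837, -0.9830)
n_5 = (+0.9590, -0.2835)
n_6 = (+0.9704, +0.2414)
  (0,1): δ = 93.16°  ·
  (0,2): δ = 56.34°  ✓
  (0,3): δ = 35.04°  ✓
  (0,4): δ = 24.33°  ✓
  (0,5): δ = 108.45°  ·
  (0,6): δ = 138.88°  ·
  (1,2): δ = 143.19°  ·
  (1,3): δ = 121.88°  ·
  (1,4): δ = 62.52°  ✓
  (1,5): δ = 21.60°  ✓
  (1,6): δ = 52.04°  ✓
  (2,3): δ = 158.70°  ·
  (2,4): δ = 99.33°  ·
  (2,5): δ = 15.21°  ✓
  (2,6): δ = 15.22°  ✓
  (3,4): δ = 120.63°  ·
  (3,5): δ = 36.51°  ✓
  (3,6): δ = 6.08°  ✓
  (4,5): δ = 95.88°  ·
  (4,6): δ = 65.44°  ✓
  (5,6): δ = 149.56°  ·
antipodal pairs: 11

count = 11; pairs: (0,2), (0,3), (0,4), (1,4), (1,5), (1,6), (2,5), (2,6), (3,5), (3,6), (4,6)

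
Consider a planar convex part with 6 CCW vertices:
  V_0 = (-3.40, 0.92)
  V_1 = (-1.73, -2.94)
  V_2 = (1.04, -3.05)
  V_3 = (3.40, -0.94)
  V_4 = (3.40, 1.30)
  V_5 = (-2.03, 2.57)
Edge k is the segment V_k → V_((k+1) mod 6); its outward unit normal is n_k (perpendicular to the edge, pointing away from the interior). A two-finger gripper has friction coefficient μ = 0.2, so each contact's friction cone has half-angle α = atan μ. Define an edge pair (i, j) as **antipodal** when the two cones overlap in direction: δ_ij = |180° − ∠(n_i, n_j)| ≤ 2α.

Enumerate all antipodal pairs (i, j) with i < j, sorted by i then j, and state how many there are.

α = atan 0.2 = 11.31°;  2α = 22.62°
n_0 = (-0.9178, -0.3971)
n_1 = (-0.0397, -0.9992)
n_2 = (+0.6665, -0.7455)
n_3 = (+1.0000, -0.0000)
n_4 = (+0.2277, +0.9737)
n_5 = (-0.7694, +0.6388)
  (0,1): δ = 115.67°  ·
  (0,2): δ = 71.60°  ·
  (0,3): δ = 23.40°  ·
  (0,4): δ = 53.44°  ·
  (0,5): δ = 116.90°  ·
  (1,2): δ = 135.93°  ·
  (1,3): δ = 87.73°  ·
  (1,4): δ = 10.89°  ✓
  (1,5): δ = 52.57°  ·
  (2,3): δ = 131.80°  ·
  (2,4): δ = 54.96°  ·
  (2,5): δ = 8.50°  ✓
  (3,4): δ = 103.16°  ·
  (3,5): δ = 39.70°  ·
  (4,5): δ = 116.54°  ·
antipodal pairs: 2

count = 2; pairs: (1,4), (2,5)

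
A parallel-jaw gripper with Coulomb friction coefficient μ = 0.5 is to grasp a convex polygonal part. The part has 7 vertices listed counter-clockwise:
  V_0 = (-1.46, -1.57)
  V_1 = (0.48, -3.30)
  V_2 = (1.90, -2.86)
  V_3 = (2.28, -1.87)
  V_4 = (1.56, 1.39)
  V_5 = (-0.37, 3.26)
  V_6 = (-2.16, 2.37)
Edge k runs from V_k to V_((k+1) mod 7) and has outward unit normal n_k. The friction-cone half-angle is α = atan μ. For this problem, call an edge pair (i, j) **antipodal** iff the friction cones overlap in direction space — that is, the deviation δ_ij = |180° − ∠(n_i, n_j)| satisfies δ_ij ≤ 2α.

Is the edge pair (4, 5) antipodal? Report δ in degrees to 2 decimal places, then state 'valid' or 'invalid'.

α = atan 0.5 = 26.57°;  2α = 53.13°
edge 4: e_4 = (-1.93, +1.87);  n_4 = (+0.6959, +0.7182)
edge 5: e_5 = (-1.79, -0.89);  n_5 = (-0.4452, +0.8954)
∠(n_4, n_5) = 70.53°
δ = |180° − 70.53°| = 109.47°
109.47° > 2α = 53.13°  →  invalid

δ = 109.47°, invalid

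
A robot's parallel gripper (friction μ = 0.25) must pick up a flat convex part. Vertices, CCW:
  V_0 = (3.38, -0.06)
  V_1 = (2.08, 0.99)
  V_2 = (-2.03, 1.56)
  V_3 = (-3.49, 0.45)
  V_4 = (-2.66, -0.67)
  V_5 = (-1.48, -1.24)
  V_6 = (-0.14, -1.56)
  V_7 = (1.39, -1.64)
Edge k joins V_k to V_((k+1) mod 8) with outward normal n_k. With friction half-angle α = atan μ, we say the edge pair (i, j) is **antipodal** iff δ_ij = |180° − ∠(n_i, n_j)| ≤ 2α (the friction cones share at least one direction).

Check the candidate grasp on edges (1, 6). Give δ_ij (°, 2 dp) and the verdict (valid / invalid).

α = atan 0.25 = 14.04°;  2α = 28.07°
edge 1: e_1 = (-4.11, +0.57);  n_1 = (+0.1374, +0.9905)
edge 6: e_6 = (+1.53, -0.08);  n_6 = (-0.0522, -0.9986)
∠(n_1, n_6) = 175.10°
δ = |180° − 175.10°| = 4.90°
4.90° ≤ 2α = 28.07°  →  valid

δ = 4.90°, valid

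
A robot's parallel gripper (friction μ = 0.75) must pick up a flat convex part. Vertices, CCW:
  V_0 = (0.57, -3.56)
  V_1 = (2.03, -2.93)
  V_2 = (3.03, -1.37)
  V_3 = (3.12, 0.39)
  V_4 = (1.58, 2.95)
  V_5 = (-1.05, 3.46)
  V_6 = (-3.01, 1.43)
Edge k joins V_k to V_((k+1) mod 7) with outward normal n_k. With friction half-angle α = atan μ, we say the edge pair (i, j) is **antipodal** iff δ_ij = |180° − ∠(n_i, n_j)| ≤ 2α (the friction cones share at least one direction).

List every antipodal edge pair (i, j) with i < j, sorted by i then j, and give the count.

count = 9; pairs: (0,4), (0,5), (1,4), (1,5), (1,6), (2,5), (2,6), (3,6), (4,6)

α = atan 0.75 = 36.87°;  2α = 73.74°
n_0 = (+0.3962, -0.9182)
n_1 = (+0.8419, -0.5397)
n_2 = (+0.9987, -0.0511)
n_3 = (+0.8569, +0.5155)
n_4 = (+0.1904, +0.9817)
n_5 = (-0.7194, +0.6946)
n_6 = (-0.8125, -0.5829)
  (0,1): δ = 146.00°  ·
  (0,2): δ = 116.27°  ·
  (0,3): δ = 82.31°  ·
  (0,4): δ = 34.31°  ✓
  (0,5): δ = 22.66°  ✓
  (0,6): δ = 102.32°  ·
  (1,2): δ = 150.27°  ·
  (1,3): δ = 116.31°  ·
  (1,4): δ = 68.31°  ✓
  (1,5): δ = 11.33°  ✓
  (1,6): δ = 68.32°  ✓
  (2,3): δ = 146.04°  ·
  (2,4): δ = 98.05°  ·
  (2,5): δ = 41.07°  ✓
  (2,6): δ = 38.58°  ✓
  (3,4): δ = 132.00°  ·
  (3,5): δ = 75.02°  ·
  (3,6): δ = 4.63°  ✓
  (4,5): δ = 123.02°  ·
  (4,6): δ = 43.37°  ✓
  (5,6): δ = 100.35°  ·
antipodal pairs: 9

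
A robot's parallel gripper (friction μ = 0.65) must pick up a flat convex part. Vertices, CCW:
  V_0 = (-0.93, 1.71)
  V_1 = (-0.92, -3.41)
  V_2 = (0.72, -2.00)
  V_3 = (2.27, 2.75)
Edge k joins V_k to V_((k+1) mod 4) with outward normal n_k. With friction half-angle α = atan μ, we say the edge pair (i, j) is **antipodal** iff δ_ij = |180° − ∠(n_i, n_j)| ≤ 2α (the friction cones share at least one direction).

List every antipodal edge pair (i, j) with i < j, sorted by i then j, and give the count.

α = atan 0.65 = 33.02°;  2α = 66.05°
n_0 = (-1.0000, -0.0020)
n_1 = (+0.6519, -0.7583)
n_2 = (+0.9507, -0.3102)
n_3 = (-0.3091, +0.9510)
  (0,1): δ = 49.42°  ✓
  (0,2): δ = 18.18°  ✓
  (0,3): δ = 107.89°  ·
  (1,2): δ = 148.76°  ·
  (1,3): δ = 22.68°  ✓
  (2,3): δ = 53.92°  ✓
antipodal pairs: 4

count = 4; pairs: (0,1), (0,2), (1,3), (2,3)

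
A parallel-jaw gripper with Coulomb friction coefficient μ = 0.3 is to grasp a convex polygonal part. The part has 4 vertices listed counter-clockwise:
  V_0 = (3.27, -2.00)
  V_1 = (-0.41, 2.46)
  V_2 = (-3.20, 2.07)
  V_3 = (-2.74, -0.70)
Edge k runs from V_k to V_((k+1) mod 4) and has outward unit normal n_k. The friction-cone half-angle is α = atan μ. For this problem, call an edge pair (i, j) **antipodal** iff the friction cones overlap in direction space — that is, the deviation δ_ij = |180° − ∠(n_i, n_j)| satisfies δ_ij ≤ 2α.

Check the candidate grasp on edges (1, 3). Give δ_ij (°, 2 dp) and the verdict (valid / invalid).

α = atan 0.3 = 16.70°;  2α = 33.40°
edge 1: e_1 = (-2.79, -0.39);  n_1 = (-0.1384, +0.9904)
edge 3: e_3 = (+6.01, -1.30);  n_3 = (-0.2114, -0.9774)
∠(n_1, n_3) = 159.84°
δ = |180° − 159.84°| = 20.16°
20.16° ≤ 2α = 33.40°  →  valid

δ = 20.16°, valid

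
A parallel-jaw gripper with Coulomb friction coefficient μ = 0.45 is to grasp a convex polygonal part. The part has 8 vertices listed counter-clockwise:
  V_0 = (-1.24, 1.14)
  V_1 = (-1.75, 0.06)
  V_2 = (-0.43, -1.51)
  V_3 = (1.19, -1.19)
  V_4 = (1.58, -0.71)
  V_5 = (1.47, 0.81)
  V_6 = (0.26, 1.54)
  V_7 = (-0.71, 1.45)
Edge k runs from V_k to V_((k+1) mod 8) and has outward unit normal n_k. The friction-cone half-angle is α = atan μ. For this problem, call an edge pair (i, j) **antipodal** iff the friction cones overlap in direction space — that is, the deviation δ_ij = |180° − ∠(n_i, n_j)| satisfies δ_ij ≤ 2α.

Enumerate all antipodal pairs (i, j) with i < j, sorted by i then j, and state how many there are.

count = 9; pairs: (0,3), (0,4), (1,4), (1,5), (2,5), (2,6), (2,7), (3,6), (3,7)

α = atan 0.45 = 24.23°;  2α = 48.46°
n_0 = (-0.9042, +0.4270)
n_1 = (-0.7654, -0.6435)
n_2 = (+0.1938, -0.9810)
n_3 = (+0.7761, -0.6306)
n_4 = (+0.9974, +0.0722)
n_5 = (+0.5166, +0.8562)
n_6 = (-0.0924, +0.9957)
n_7 = (-0.5049, +0.8632)
  (0,1): δ = 114.67°  ·
  (0,2): δ = 53.55°  ·
  (0,3): δ = 13.82°  ✓
  (0,4): δ = 29.42°  ✓
  (0,5): δ = 84.17°  ·
  (0,6): δ = 120.58°  ·
  (0,7): δ = 145.60°  ·
  (1,2): δ = 118.88°  ·
  (1,3): δ = 79.15°  ·
  (1,4): δ = 35.92°  ✓
  (1,5): δ = 18.84°  ✓
  (1,6): δ = 55.25°  ·
  (1,7): δ = 80.27°  ·
  (2,3): δ = 140.27°  ·
  (2,4): δ = 97.03°  ·
  (2,5): δ = 42.28°  ✓
  (2,6): δ = 5.87°  ✓
  (2,7): δ = 19.15°  ✓
  (3,4): δ = 136.77°  ·
  (3,5): δ = 82.01°  ·
  (3,6): δ = 45.61°  ✓
  (3,7): δ = 20.58°  ✓
  (4,5): δ = 125.24°  ·
  (4,6): δ = 88.84°  ·
  (4,7): δ = 63.82°  ·
  (5,6): δ = 143.60°  ·
  (5,7): δ = 118.57°  ·
  (6,7): δ = 154.98°  ·
antipodal pairs: 9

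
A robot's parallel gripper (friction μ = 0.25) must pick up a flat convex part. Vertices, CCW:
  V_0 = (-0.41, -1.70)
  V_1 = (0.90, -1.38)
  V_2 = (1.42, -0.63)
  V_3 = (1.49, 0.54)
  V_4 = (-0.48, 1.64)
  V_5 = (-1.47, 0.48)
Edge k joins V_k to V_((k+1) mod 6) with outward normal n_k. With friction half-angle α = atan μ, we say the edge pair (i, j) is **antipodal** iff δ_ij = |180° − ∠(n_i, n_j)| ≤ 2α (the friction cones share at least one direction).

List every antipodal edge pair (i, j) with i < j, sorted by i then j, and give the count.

α = atan 0.25 = 14.04°;  2α = 28.07°
n_0 = (+0.2373, -0.9714)
n_1 = (+0.8218, -0.5698)
n_2 = (+0.9982, -0.0597)
n_3 = (+0.4875, +0.8731)
n_4 = (-0.7606, +0.6492)
n_5 = (-0.8993, -0.4373)
  (0,1): δ = 138.46°  ·
  (0,2): δ = 107.15°  ·
  (0,3): δ = 42.91°  ·
  (0,4): δ = 35.79°  ·
  (0,5): δ = 102.20°  ·
  (1,2): δ = 148.69°  ·
  (1,3): δ = 84.44°  ·
  (1,4): δ = 5.74°  ✓
  (1,5): δ = 60.67°  ·
  (2,3): δ = 115.75°  ·
  (2,4): δ = 37.06°  ·
  (2,5): δ = 29.35°  ·
  (3,4): δ = 101.30°  ·
  (3,5): δ = 34.89°  ·
  (4,5): δ = 113.59°  ·
antipodal pairs: 1

count = 1; pairs: (1,4)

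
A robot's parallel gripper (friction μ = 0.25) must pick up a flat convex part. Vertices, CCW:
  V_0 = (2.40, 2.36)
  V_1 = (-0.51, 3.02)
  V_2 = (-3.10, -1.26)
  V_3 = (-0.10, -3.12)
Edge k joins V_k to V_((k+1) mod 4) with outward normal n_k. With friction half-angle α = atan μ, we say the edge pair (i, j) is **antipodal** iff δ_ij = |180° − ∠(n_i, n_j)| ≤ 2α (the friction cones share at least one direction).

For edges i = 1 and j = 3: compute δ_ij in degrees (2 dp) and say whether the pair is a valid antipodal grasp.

α = atan 0.25 = 14.04°;  2α = 28.07°
edge 1: e_1 = (-2.59, -4.28);  n_1 = (-0.8555, +0.5177)
edge 3: e_3 = (+2.50, +5.48);  n_3 = (+0.9098, -0.4151)
∠(n_1, n_3) = 173.34°
δ = |180° − 173.34°| = 6.66°
6.66° ≤ 2α = 28.07°  →  valid

δ = 6.66°, valid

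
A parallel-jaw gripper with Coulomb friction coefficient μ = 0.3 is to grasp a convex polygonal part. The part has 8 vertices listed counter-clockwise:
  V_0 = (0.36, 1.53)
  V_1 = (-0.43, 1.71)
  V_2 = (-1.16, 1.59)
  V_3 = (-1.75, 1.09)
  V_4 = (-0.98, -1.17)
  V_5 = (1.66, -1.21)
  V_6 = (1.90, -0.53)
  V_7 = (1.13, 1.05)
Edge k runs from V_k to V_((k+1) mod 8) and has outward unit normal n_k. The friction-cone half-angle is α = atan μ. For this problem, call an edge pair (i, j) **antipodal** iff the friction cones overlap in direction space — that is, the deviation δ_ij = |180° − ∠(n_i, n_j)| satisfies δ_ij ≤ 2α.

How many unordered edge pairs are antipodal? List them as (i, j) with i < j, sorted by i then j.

count = 5; pairs: (0,4), (1,4), (2,5), (3,6), (4,7)

α = atan 0.3 = 16.70°;  2α = 33.40°
n_0 = (+0.2222, +0.9750)
n_1 = (-0.1622, +0.9868)
n_2 = (-0.6465, +0.7629)
n_3 = (-0.9466, -0.3225)
n_4 = (-0.0151, -0.9999)
n_5 = (+0.9430, -0.3328)
n_6 = (+0.8989, +0.4381)
n_7 = (+0.5290, +0.8486)
  (0,1): δ = 157.83°  ·
  (0,2): δ = 126.88°  ·
  (0,3): δ = 58.35°  ·
  (0,4): δ = 11.97°  ✓
  (0,5): δ = 83.40°  ·
  (0,6): δ = 128.82°  ·
  (0,7): δ = 160.90°  ·
  (1,2): δ = 149.06°  ·
  (1,3): δ = 80.52°  ·
  (1,4): δ = 10.20°  ✓
  (1,5): δ = 61.22°  ·
  (1,6): δ = 106.65°  ·
  (1,7): δ = 138.73°  ·
  (2,3): δ = 111.47°  ·
  (2,4): δ = 41.15°  ·
  (2,5): δ = 30.28°  ✓
  (2,6): δ = 75.70°  ·
  (2,7): δ = 107.78°  ·
  (3,4): δ = 109.68°  ·
  (3,5): δ = 38.25°  ·
  (3,6): δ = 7.17°  ✓
  (3,7): δ = 39.25°  ·
  (4,5): δ = 108.57°  ·
  (4,6): δ = 63.15°  ·
  (4,7): δ = 31.07°  ✓
  (5,6): δ = 134.58°  ·
  (5,7): δ = 102.50°  ·
  (6,7): δ = 147.92°  ·
antipodal pairs: 5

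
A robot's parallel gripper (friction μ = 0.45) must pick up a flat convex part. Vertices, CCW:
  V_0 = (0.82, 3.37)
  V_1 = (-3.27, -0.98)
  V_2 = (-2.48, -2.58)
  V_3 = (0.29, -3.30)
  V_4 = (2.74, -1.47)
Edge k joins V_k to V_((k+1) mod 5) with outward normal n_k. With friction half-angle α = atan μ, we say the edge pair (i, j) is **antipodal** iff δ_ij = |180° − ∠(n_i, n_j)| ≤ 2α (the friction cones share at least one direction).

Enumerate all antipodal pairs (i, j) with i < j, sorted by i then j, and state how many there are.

count = 2; pairs: (0,3), (1,4)

α = atan 0.45 = 24.23°;  2α = 48.46°
n_0 = (-0.7285, +0.6850)
n_1 = (-0.8967, -0.4427)
n_2 = (-0.2516, -0.9678)
n_3 = (+0.5984, -0.8012)
n_4 = (+0.9295, +0.3687)
  (0,1): δ = 110.49°  ·
  (0,2): δ = 61.33°  ·
  (0,3): δ = 10.01°  ✓
  (0,4): δ = 64.87°  ·
  (1,2): δ = 130.85°  ·
  (1,3): δ = 79.52°  ·
  (1,4): δ = 4.64°  ✓
  (2,3): δ = 128.67°  ·
  (2,4): δ = 53.79°  ·
  (3,4): δ = 105.12°  ·
antipodal pairs: 2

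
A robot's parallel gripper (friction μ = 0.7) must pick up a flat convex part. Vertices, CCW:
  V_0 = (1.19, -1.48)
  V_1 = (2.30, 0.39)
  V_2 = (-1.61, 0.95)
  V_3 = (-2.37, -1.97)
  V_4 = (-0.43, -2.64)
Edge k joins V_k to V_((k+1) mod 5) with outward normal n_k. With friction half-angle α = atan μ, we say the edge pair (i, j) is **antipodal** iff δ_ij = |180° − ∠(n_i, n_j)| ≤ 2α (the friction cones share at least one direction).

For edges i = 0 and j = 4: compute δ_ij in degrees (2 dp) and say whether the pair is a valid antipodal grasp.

δ = 156.30°, invalid

α = atan 0.7 = 34.99°;  2α = 69.98°
edge 0: e_0 = (+1.11, +1.87);  n_0 = (+0.8599, -0.5104)
edge 4: e_4 = (+1.62, +1.16);  n_4 = (+0.5822, -0.8131)
∠(n_0, n_4) = 23.70°
δ = |180° − 23.70°| = 156.30°
156.30° > 2α = 69.98°  →  invalid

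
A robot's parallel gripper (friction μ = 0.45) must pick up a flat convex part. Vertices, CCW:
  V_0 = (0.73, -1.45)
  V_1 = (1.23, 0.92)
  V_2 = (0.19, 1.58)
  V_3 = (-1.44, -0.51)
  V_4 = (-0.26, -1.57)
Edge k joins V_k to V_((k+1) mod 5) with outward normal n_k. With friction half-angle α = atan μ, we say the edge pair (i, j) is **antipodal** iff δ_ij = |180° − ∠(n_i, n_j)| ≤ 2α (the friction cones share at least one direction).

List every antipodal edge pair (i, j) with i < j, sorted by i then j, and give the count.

count = 4; pairs: (0,2), (1,3), (1,4), (2,4)

α = atan 0.45 = 24.23°;  2α = 48.46°
n_0 = (+0.9785, -0.2064)
n_1 = (+0.5358, +0.8443)
n_2 = (-0.7885, +0.6150)
n_3 = (-0.6683, -0.7439)
n_4 = (+0.1203, -0.9927)
  (0,1): δ = 110.49°  ·
  (0,2): δ = 26.04°  ✓
  (0,3): δ = 59.98°  ·
  (0,4): δ = 108.82°  ·
  (1,2): δ = 95.55°  ·
  (1,3): δ = 9.53°  ✓
  (1,4): δ = 39.31°  ✓
  (2,3): δ = 93.98°  ·
  (2,4): δ = 45.14°  ✓
  (3,4): δ = 131.16°  ·
antipodal pairs: 4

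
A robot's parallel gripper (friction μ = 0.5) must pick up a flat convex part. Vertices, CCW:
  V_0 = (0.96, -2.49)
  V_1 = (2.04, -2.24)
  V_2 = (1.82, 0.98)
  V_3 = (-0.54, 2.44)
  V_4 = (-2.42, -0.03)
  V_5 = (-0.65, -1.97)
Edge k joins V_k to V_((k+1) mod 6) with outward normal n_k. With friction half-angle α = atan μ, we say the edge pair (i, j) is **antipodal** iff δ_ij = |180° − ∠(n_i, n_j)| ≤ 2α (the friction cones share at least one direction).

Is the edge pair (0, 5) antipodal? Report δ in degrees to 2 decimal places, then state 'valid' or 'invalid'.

δ = 149.07°, invalid

α = atan 0.5 = 26.57°;  2α = 53.13°
edge 0: e_0 = (+1.08, +0.25);  n_0 = (+0.2255, -0.9742)
edge 5: e_5 = (+1.61, -0.52);  n_5 = (-0.3073, -0.9516)
∠(n_0, n_5) = 30.93°
δ = |180° − 30.93°| = 149.07°
149.07° > 2α = 53.13°  →  invalid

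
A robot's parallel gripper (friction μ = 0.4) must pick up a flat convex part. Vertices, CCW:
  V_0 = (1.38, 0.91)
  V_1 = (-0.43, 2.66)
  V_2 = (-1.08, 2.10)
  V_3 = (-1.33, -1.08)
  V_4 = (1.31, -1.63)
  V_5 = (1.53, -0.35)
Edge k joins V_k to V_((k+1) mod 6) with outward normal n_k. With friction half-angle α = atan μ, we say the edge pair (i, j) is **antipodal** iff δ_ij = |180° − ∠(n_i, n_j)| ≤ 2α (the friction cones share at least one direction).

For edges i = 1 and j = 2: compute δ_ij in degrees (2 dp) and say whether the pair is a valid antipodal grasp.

α = atan 0.4 = 21.80°;  2α = 43.60°
edge 1: e_1 = (-0.65, -0.56);  n_1 = (-0.6527, +0.7576)
edge 2: e_2 = (-0.25, -3.18);  n_2 = (-0.9969, +0.0784)
∠(n_1, n_2) = 44.76°
δ = |180° − 44.76°| = 135.24°
135.24° > 2α = 43.60°  →  invalid

δ = 135.24°, invalid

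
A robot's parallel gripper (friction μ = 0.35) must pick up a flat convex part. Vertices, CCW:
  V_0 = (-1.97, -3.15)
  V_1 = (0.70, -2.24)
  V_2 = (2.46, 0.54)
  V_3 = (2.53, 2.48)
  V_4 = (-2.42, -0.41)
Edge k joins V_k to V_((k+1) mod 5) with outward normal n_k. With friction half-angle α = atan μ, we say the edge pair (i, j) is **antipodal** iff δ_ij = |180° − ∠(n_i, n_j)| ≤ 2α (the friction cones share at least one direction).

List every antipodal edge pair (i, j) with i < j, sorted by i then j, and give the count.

α = atan 0.35 = 19.29°;  2α = 38.58°
n_0 = (+0.3226, -0.9465)
n_1 = (+0.8449, -0.5349)
n_2 = (+0.9993, -0.0361)
n_3 = (-0.5042, +0.8636)
n_4 = (-0.9868, -0.1621)
  (0,1): δ = 141.16°  ·
  (0,2): δ = 110.89°  ·
  (0,3): δ = 11.46°  ✓
  (0,4): δ = 80.51°  ·
  (1,2): δ = 149.73°  ·
  (1,3): δ = 27.38°  ✓
  (1,4): δ = 41.66°  ·
  (2,3): δ = 57.66°  ·
  (2,4): δ = 11.39°  ✓
  (3,4): δ = 110.95°  ·
antipodal pairs: 3

count = 3; pairs: (0,3), (1,3), (2,4)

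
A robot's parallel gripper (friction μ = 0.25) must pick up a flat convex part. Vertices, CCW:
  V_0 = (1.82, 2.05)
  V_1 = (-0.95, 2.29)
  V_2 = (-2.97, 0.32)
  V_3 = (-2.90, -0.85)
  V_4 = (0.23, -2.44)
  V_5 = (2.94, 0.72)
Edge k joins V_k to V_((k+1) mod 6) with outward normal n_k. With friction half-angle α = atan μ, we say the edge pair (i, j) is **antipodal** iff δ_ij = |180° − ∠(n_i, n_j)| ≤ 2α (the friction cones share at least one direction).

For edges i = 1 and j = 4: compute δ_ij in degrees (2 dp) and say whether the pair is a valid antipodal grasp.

α = atan 0.25 = 14.04°;  2α = 28.07°
edge 1: e_1 = (-2.02, -1.97);  n_1 = (-0.6982, +0.7159)
edge 4: e_4 = (+2.71, +3.16);  n_4 = (+0.7591, -0.6510)
∠(n_1, n_4) = 174.90°
δ = |180° − 174.90°| = 5.10°
5.10° ≤ 2α = 28.07°  →  valid

δ = 5.10°, valid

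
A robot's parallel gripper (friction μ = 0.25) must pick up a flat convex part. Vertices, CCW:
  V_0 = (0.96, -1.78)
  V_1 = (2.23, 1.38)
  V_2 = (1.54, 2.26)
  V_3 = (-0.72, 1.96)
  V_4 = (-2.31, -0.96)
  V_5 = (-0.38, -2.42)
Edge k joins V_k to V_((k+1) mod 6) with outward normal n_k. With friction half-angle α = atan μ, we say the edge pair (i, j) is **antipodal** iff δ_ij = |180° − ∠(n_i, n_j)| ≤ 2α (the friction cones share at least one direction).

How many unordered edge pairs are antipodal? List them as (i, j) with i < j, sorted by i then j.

α = atan 0.25 = 14.04°;  2α = 28.07°
n_0 = (+0.9279, -0.3729)
n_1 = (+0.7869, +0.6170)
n_2 = (-0.1316, +0.9913)
n_3 = (-0.8782, +0.4782)
n_4 = (-0.6033, -0.7975)
n_5 = (+0.4310, -0.9024)
  (0,1): δ = 120.01°  ·
  (0,2): δ = 60.54°  ·
  (0,3): δ = 6.67°  ✓
  (0,4): δ = 74.79°  ·
  (0,5): δ = 137.42°  ·
  (1,2): δ = 120.54°  ·
  (1,3): δ = 66.67°  ·
  (1,4): δ = 14.79°  ✓
  (1,5): δ = 77.43°  ·
  (2,3): δ = 126.13°  ·
  (2,4): δ = 44.67°  ·
  (2,5): δ = 17.97°  ✓
  (3,4): δ = 98.54°  ·
  (3,5): δ = 35.90°  ·
  (4,5): δ = 117.36°  ·
antipodal pairs: 3

count = 3; pairs: (0,3), (1,4), (2,5)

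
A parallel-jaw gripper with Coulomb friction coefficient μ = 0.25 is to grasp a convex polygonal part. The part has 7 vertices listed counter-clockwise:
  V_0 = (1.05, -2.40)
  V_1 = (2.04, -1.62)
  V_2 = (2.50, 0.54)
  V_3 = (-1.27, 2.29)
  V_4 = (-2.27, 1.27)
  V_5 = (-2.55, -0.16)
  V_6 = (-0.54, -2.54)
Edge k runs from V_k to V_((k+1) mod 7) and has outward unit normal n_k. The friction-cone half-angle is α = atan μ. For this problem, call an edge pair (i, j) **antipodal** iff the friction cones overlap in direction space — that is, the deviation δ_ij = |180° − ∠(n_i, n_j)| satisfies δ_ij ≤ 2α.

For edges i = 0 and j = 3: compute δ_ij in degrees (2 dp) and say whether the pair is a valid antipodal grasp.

α = atan 0.25 = 14.04°;  2α = 28.07°
edge 0: e_0 = (+0.99, +0.78);  n_0 = (+0.6189, -0.7855)
edge 3: e_3 = (-1.00, -1.02);  n_3 = (-0.7141, +0.7001)
∠(n_0, n_3) = 172.67°
δ = |180° − 172.67°| = 7.33°
7.33° ≤ 2α = 28.07°  →  valid

δ = 7.33°, valid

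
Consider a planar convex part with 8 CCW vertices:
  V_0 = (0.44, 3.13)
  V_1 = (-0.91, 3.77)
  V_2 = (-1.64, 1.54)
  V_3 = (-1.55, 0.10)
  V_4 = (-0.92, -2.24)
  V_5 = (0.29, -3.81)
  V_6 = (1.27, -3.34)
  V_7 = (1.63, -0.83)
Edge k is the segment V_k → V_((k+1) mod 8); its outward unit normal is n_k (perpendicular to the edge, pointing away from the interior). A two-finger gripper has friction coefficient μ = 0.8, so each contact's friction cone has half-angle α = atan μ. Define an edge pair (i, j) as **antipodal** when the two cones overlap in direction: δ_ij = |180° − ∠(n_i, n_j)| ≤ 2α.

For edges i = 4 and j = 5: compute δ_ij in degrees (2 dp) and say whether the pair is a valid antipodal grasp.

α = atan 0.8 = 38.66°;  2α = 77.32°
edge 4: e_4 = (+1.21, -1.57);  n_4 = (-0.7921, -0.6104)
edge 5: e_5 = (+0.98, +0.47);  n_5 = (+0.4324, -0.9017)
∠(n_4, n_5) = 78.00°
δ = |180° − 78.00°| = 102.00°
102.00° > 2α = 77.32°  →  invalid

δ = 102.00°, invalid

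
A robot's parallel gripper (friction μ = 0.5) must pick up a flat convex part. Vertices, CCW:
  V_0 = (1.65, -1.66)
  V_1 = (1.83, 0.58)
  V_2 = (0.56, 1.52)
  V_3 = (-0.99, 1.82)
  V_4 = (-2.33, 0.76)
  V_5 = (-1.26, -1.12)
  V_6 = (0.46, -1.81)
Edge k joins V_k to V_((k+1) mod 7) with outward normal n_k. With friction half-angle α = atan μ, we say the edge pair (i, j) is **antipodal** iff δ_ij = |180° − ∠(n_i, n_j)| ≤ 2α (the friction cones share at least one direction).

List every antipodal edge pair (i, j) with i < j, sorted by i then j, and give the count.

α = atan 0.5 = 26.57°;  2α = 53.13°
n_0 = (+0.9968, -0.0801)
n_1 = (+0.5949, +0.8038)
n_2 = (+0.1900, +0.9818)
n_3 = (-0.6204, +0.7843)
n_4 = (-0.8691, -0.4946)
n_5 = (-0.3723, -0.9281)
n_6 = (+0.1251, -0.9921)
  (0,1): δ = 121.91°  ·
  (0,2): δ = 96.36°  ·
  (0,3): δ = 47.06°  ✓
  (0,4): δ = 34.24°  ✓
  (0,5): δ = 72.74°  ·
  (0,6): δ = 101.78°  ·
  (1,2): δ = 154.45°  ·
  (1,3): δ = 105.15°  ·
  (1,4): δ = 23.85°  ✓
  (1,5): δ = 14.65°  ✓
  (1,6): δ = 43.69°  ✓
  (2,3): δ = 130.70°  ·
  (2,4): δ = 49.40°  ✓
  (2,5): δ = 10.90°  ✓
  (2,6): δ = 18.14°  ✓
  (3,4): δ = 98.70°  ·
  (3,5): δ = 60.20°  ·
  (3,6): δ = 31.16°  ✓
  (4,5): δ = 141.51°  ·
  (4,6): δ = 112.46°  ·
  (5,6): δ = 150.96°  ·
antipodal pairs: 9

count = 9; pairs: (0,3), (0,4), (1,4), (1,5), (1,6), (2,4), (2,5), (2,6), (3,6)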